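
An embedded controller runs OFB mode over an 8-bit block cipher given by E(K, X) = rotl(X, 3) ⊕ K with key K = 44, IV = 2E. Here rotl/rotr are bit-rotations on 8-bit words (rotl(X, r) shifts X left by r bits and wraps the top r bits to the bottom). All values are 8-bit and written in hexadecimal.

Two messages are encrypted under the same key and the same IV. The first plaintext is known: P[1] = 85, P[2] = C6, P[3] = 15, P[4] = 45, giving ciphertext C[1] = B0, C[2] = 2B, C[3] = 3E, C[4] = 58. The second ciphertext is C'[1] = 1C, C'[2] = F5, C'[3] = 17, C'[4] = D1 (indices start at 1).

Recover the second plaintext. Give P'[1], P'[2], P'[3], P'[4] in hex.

In OFB with a reused IV, both messages share the same keystream S_i, so C_i ⊕ C'_i = P_i ⊕ P'_i and thus P'_i = P_i ⊕ C_i ⊕ C'_i.
P'[1]: 85 ⊕ B0 ⊕ 1C = 29.
P'[2]: C6 ⊕ 2B ⊕ F5 = 18.
P'[3]: 15 ⊕ 3E ⊕ 17 = 3C.
P'[4]: 45 ⊕ 58 ⊕ D1 = CC.

P'[1] = 29, P'[2] = 18, P'[3] = 3C, P'[4] = CC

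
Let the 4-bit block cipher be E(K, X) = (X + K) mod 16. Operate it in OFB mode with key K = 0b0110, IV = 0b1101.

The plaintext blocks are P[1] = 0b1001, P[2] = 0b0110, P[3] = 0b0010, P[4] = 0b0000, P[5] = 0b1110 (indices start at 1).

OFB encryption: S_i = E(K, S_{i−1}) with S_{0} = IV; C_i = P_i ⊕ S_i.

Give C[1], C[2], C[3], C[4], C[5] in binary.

C[1]: S = E(K, 0b1101) = 0b0011; 0b1001 ⊕ 0b0011 = 0b1010.
C[2]: S = E(K, 0b0011) = 0b1001; 0b0110 ⊕ 0b1001 = 0b1111.
C[3]: S = E(K, 0b1001) = 0b1111; 0b0010 ⊕ 0b1111 = 0b1101.
C[4]: S = E(K, 0b1111) = 0b0101; 0b0000 ⊕ 0b0101 = 0b0101.
C[5]: S = E(K, 0b0101) = 0b1011; 0b1110 ⊕ 0b1011 = 0b0101.

C[1] = 0b1010, C[2] = 0b1111, C[3] = 0b1101, C[4] = 0b0101, C[5] = 0b0101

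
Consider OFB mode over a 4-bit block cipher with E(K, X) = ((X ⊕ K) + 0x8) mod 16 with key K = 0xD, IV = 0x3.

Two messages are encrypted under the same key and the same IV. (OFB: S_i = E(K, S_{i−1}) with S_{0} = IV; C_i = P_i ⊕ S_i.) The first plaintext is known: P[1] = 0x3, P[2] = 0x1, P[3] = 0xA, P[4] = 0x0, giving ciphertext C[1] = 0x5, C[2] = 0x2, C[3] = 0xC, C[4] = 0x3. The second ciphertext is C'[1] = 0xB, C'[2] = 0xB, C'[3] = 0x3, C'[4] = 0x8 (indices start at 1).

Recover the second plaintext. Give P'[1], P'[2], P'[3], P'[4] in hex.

P'[1] = 0xD, P'[2] = 0x8, P'[3] = 0x5, P'[4] = 0xB

In OFB with a reused IV, both messages share the same keystream S_i, so C_i ⊕ C'_i = P_i ⊕ P'_i and thus P'_i = P_i ⊕ C_i ⊕ C'_i.
P'[1]: 0x3 ⊕ 0x5 ⊕ 0xB = 0xD.
P'[2]: 0x1 ⊕ 0x2 ⊕ 0xB = 0x8.
P'[3]: 0xA ⊕ 0xC ⊕ 0x3 = 0x5.
P'[4]: 0x0 ⊕ 0x3 ⊕ 0x8 = 0xB.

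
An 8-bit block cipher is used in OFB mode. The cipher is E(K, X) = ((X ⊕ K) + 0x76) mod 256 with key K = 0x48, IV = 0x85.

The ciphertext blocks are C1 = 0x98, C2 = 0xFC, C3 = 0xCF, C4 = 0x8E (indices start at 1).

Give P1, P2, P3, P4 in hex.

OFB decryption: S_i = E(K, S_{i−1}) with S_{0} = IV; P_i = C_i ⊕ S_i.
P1: S = E(K, 0x85) = 0x43; 0x98 ⊕ 0x43 = 0xDB.
P2: S = E(K, 0x43) = 0x81; 0xFC ⊕ 0x81 = 0x7D.
P3: S = E(K, 0x81) = 0x3F; 0xCF ⊕ 0x3F = 0xF0.
P4: S = E(K, 0x3F) = 0xED; 0x8E ⊕ 0xED = 0x63.

P1 = 0xDB, P2 = 0x7D, P3 = 0xF0, P4 = 0x63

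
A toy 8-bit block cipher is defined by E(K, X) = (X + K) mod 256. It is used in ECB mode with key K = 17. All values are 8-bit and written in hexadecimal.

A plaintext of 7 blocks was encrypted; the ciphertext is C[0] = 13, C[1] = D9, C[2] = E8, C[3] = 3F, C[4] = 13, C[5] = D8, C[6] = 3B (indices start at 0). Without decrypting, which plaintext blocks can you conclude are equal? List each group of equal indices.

ECB encrypts each block independently with the same key, so equal ciphertext blocks imply equal plaintext blocks.
C[0] = C[4] = 13, so P[0] = P[4].

P[0] = P[4]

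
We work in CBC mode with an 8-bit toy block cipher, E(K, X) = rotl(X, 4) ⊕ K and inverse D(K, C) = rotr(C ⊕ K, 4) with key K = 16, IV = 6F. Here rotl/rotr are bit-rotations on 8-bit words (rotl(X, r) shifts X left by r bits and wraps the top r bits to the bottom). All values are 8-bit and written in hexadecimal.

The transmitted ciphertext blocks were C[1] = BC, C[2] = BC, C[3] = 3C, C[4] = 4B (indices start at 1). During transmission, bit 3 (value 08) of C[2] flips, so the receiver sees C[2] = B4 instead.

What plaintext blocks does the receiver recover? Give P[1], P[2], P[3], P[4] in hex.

CBC decryption: P_i = D(K, C_i) ⊕ C_{i−1}, with C_{0} = IV.
Only C[2] changed, to B4. In CBC, a change in C_i garbles P_i and flips the same bit in P_{i+1}. Decrypting the received ciphertext:
P[1]: D(K, BC) = AA; AA ⊕ 6F = C5.
P[2]: D(K, B4) = 2A; 2A ⊕ BC = 96.
P[3]: D(K, 3C) = A2; A2 ⊕ B4 = 16.
P[4]: D(K, 4B) = D5; D5 ⊕ 3C = E9.
Blocks that differ from the original plaintext: P[2], P[3].

P[1] = C5, P[2] = 96, P[3] = 16, P[4] = E9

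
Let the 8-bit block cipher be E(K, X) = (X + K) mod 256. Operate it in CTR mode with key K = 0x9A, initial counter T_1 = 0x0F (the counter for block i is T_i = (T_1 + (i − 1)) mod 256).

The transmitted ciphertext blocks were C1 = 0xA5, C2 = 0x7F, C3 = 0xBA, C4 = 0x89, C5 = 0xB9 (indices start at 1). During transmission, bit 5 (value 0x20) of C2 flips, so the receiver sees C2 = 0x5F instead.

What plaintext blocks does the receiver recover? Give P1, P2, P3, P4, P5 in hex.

P1 = 0x0C, P2 = 0xF5, P3 = 0x11, P4 = 0x25, P5 = 0x14

CTR decryption: S_i = E(K, T_i) where T_i is the counter for block i; P_i = C_i ⊕ S_i.
Only C2 changed, to 0x5F. In CTR, a change in C_i flips the same bit in P_i only; the keystream is unaffected. Decrypting the received ciphertext:
P1: T = 0x0F, S = E(K, T) = 0xA9; 0xA5 ⊕ 0xA9 = 0x0C.
P2: T = 0x10, S = E(K, T) = 0xAA; 0x5F ⊕ 0xAA = 0xF5.
P3: T = 0x11, S = E(K, T) = 0xAB; 0xBA ⊕ 0xAB = 0x11.
P4: T = 0x12, S = E(K, T) = 0xAC; 0x89 ⊕ 0xAC = 0x25.
P5: T = 0x13, S = E(K, T) = 0xAD; 0xB9 ⊕ 0xAD = 0x14.
Blocks that differ from the original plaintext: P2.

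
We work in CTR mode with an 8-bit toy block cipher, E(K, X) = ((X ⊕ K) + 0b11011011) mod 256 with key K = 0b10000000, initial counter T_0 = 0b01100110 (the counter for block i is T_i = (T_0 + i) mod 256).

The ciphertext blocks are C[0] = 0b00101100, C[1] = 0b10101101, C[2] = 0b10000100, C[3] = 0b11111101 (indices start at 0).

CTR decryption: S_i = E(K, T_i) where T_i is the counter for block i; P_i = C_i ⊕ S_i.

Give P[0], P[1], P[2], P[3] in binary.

P[0] = 0b11101101, P[1] = 0b01101111, P[2] = 0b01000111, P[3] = 0b00111001

P[0]: T = 0b01100110, S = E(K, T) = 0b11000001; 0b00101100 ⊕ 0b11000001 = 0b11101101.
P[1]: T = 0b01100111, S = E(K, T) = 0b11000010; 0b10101101 ⊕ 0b11000010 = 0b01101111.
P[2]: T = 0b01101000, S = E(K, T) = 0b11000011; 0b10000100 ⊕ 0b11000011 = 0b01000111.
P[3]: T = 0b01101001, S = E(K, T) = 0b11000100; 0b11111101 ⊕ 0b11000100 = 0b00111001.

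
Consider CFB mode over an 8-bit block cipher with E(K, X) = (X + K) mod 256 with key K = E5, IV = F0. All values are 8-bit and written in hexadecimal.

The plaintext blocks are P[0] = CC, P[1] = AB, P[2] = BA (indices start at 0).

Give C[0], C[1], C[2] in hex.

CFB encryption: C_i = P_i ⊕ E(K, C_{i−1}), with C_{−1} = IV.
C[0]: E(K, F0) = D5; CC ⊕ D5 = 19.
C[1]: E(K, 19) = FE; AB ⊕ FE = 55.
C[2]: E(K, 55) = 3A; BA ⊕ 3A = 80.

C[0] = 19, C[1] = 55, C[2] = 80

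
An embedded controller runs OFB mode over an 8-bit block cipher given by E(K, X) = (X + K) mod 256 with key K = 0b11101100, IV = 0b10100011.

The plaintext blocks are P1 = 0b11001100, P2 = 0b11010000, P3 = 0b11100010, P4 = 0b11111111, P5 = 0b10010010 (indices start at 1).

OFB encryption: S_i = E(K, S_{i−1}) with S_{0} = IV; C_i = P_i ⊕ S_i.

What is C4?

C4 = 0b10101100

C1: S = E(K, 0b10100011) = 0b10001111; 0b11001100 ⊕ 0b10001111 = 0b01000011.
C2: S = E(K, 0b10001111) = 0b01111011; 0b11010000 ⊕ 0b01111011 = 0b10101011.
C3: S = E(K, 0b01111011) = 0b01100111; 0b11100010 ⊕ 0b01100111 = 0b10000101.
C4: S = E(K, 0b01100111) = 0b01010011; 0b11111111 ⊕ 0b01010011 = 0b10101100.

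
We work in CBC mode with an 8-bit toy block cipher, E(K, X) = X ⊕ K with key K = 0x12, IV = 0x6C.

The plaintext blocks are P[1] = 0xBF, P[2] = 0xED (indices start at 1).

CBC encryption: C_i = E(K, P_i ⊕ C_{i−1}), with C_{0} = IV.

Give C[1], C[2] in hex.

C[1]: P[1] ⊕ 0x6C = 0xD3; E(K, 0xD3) = 0xC1.
C[2]: P[2] ⊕ 0xC1 = 0x2C; E(K, 0x2C) = 0x3E.

C[1] = 0xC1, C[2] = 0x3E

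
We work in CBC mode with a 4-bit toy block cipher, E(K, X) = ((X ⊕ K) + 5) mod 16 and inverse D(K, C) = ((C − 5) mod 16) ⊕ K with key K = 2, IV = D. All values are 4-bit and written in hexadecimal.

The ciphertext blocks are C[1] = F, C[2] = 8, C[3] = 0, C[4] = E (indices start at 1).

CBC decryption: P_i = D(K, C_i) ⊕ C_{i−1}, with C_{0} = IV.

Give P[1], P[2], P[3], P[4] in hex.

P[1] = 5, P[2] = E, P[3] = 1, P[4] = B

P[1]: D(K, F) = 8; 8 ⊕ D = 5.
P[2]: D(K, 8) = 1; 1 ⊕ F = E.
P[3]: D(K, 0) = 9; 9 ⊕ 8 = 1.
P[4]: D(K, E) = B; B ⊕ 0 = B.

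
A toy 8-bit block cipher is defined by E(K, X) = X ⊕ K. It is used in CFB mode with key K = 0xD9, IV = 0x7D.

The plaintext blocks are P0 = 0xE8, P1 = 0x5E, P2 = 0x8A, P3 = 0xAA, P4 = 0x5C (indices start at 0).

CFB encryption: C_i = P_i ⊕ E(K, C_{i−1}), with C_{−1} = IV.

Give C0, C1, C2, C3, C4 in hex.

C0 = 0x4C, C1 = 0xCB, C2 = 0x98, C3 = 0xEB, C4 = 0x6E

C0: E(K, 0x7D) = 0xA4; 0xE8 ⊕ 0xA4 = 0x4C.
C1: E(K, 0x4C) = 0x95; 0x5E ⊕ 0x95 = 0xCB.
C2: E(K, 0xCB) = 0x12; 0x8A ⊕ 0x12 = 0x98.
C3: E(K, 0x98) = 0x41; 0xAA ⊕ 0x41 = 0xEB.
C4: E(K, 0xEB) = 0x32; 0x5C ⊕ 0x32 = 0x6E.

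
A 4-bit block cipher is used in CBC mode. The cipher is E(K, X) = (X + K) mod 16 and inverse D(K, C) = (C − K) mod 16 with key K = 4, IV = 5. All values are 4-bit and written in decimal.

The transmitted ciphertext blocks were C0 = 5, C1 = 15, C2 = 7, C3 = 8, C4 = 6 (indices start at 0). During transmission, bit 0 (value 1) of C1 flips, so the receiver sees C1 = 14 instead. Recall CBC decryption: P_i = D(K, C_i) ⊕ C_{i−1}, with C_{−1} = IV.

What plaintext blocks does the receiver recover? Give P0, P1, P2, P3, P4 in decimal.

P0 = 4, P1 = 15, P2 = 13, P3 = 3, P4 = 10

Only C1 changed, to 14. In CBC, a change in C_i garbles P_i and flips the same bit in P_{i+1}. Decrypting the received ciphertext:
P0: D(K, 5) = 1; 1 ⊕ 5 = 4.
P1: D(K, 14) = 10; 10 ⊕ 5 = 15.
P2: D(K, 7) = 3; 3 ⊕ 14 = 13.
P3: D(K, 8) = 4; 4 ⊕ 7 = 3.
P4: D(K, 6) = 2; 2 ⊕ 8 = 10.
Blocks that differ from the original plaintext: P1, P2.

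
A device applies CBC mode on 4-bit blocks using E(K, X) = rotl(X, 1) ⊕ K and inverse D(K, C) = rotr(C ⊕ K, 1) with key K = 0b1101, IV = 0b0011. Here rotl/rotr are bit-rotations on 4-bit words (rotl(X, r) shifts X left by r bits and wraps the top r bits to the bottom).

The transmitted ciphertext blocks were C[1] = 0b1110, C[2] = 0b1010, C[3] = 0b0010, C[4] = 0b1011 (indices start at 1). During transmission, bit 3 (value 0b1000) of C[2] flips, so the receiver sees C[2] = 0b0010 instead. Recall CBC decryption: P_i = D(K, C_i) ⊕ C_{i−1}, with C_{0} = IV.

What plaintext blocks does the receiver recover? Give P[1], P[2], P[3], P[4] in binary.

P[1] = 0b1010, P[2] = 0b0001, P[3] = 0b1101, P[4] = 0b0001

Only C[2] changed, to 0b0010. In CBC, a change in C_i garbles P_i and flips the same bit in P_{i+1}. Decrypting the received ciphertext:
P[1]: D(K, 0b1110) = 0b1001; 0b1001 ⊕ 0b0011 = 0b1010.
P[2]: D(K, 0b0010) = 0b1111; 0b1111 ⊕ 0b1110 = 0b0001.
P[3]: D(K, 0b0010) = 0b1111; 0b1111 ⊕ 0b0010 = 0b1101.
P[4]: D(K, 0b1011) = 0b0011; 0b0011 ⊕ 0b0010 = 0b0001.
Blocks that differ from the original plaintext: P[2], P[3].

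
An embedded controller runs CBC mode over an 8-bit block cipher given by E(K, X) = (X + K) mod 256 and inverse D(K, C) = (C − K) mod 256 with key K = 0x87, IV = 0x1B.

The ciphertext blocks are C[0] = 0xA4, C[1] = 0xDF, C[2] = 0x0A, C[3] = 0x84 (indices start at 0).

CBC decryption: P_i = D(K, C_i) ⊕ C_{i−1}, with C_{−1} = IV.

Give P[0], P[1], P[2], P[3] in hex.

P[0]: D(K, 0xA4) = 0x1D; 0x1D ⊕ 0x1B = 0x06.
P[1]: D(K, 0xDF) = 0x58; 0x58 ⊕ 0xA4 = 0xFC.
P[2]: D(K, 0x0A) = 0x83; 0x83 ⊕ 0xDF = 0x5C.
P[3]: D(K, 0x84) = 0xFD; 0xFD ⊕ 0x0A = 0xF7.

P[0] = 0x06, P[1] = 0xFC, P[2] = 0x5C, P[3] = 0xF7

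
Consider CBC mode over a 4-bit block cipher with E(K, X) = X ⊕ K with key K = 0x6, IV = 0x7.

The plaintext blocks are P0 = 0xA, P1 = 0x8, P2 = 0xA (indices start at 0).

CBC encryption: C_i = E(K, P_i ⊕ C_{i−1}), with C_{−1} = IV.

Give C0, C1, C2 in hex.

C0 = 0xB, C1 = 0x5, C2 = 0x9

C0: P0 ⊕ 0x7 = 0xD; E(K, 0xD) = 0xB.
C1: P1 ⊕ 0xB = 0x3; E(K, 0x3) = 0x5.
C2: P2 ⊕ 0x5 = 0xF; E(K, 0xF) = 0x9.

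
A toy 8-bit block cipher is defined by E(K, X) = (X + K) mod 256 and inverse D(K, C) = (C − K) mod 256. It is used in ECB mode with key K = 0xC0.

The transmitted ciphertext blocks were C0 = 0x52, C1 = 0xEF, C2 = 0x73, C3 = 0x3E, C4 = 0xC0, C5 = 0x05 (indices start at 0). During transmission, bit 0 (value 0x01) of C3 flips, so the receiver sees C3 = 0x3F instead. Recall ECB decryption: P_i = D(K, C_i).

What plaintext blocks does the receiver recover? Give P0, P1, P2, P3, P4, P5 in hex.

P0 = 0x92, P1 = 0x2F, P2 = 0xB3, P3 = 0x7F, P4 = 0x00, P5 = 0x45

Only C3 changed, to 0x3F. In ECB, a change in C_i affects only P_i. Decrypting the received ciphertext:
P0: D(K, 0x52) = 0x92.
P1: D(K, 0xEF) = 0x2F.
P2: D(K, 0x73) = 0xB3.
P3: D(K, 0x3F) = 0x7F.
P4: D(K, 0xC0) = 0x00.
P5: D(K, 0x05) = 0x45.
Blocks that differ from the original plaintext: P3.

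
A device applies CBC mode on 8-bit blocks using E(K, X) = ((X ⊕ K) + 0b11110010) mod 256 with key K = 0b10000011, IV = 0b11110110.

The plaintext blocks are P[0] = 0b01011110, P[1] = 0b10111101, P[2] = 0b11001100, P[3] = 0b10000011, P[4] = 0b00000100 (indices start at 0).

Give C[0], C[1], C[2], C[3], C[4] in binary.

C[0] = 0b00011101, C[1] = 0b00010101, C[2] = 0b01001100, C[3] = 0b00111110, C[4] = 0b10101011

CBC encryption: C_i = E(K, P_i ⊕ C_{i−1}), with C_{−1} = IV.
C[0]: P[0] ⊕ 0b11110110 = 0b10101000; E(K, 0b10101000) = 0b00011101.
C[1]: P[1] ⊕ 0b00011101 = 0b10100000; E(K, 0b10100000) = 0b00010101.
C[2]: P[2] ⊕ 0b00010101 = 0b11011001; E(K, 0b11011001) = 0b01001100.
C[3]: P[3] ⊕ 0b01001100 = 0b11001111; E(K, 0b11001111) = 0b00111110.
C[4]: P[4] ⊕ 0b00111110 = 0b00111010; E(K, 0b00111010) = 0b10101011.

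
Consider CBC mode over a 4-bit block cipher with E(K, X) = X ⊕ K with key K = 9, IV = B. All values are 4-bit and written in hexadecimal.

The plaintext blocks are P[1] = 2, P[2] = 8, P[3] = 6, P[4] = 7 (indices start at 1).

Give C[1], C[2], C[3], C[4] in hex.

C[1] = 0, C[2] = 1, C[3] = E, C[4] = 0

CBC encryption: C_i = E(K, P_i ⊕ C_{i−1}), with C_{0} = IV.
C[1]: P[1] ⊕ B = 9; E(K, 9) = 0.
C[2]: P[2] ⊕ 0 = 8; E(K, 8) = 1.
C[3]: P[3] ⊕ 1 = 7; E(K, 7) = E.
C[4]: P[4] ⊕ E = 9; E(K, 9) = 0.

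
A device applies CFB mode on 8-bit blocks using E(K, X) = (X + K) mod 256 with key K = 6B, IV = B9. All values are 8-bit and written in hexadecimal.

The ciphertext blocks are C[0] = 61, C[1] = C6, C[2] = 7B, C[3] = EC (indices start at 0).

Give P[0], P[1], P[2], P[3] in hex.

CFB decryption: P_i = C_i ⊕ E(K, C_{i−1}), with C_{−1} = IV.
P[0]: E(K, B9) = 24; 61 ⊕ 24 = 45.
P[1]: E(K, 61) = CC; C6 ⊕ CC = 0A.
P[2]: E(K, C6) = 31; 7B ⊕ 31 = 4A.
P[3]: E(K, 7B) = E6; EC ⊕ E6 = 0A.

P[0] = 45, P[1] = 0A, P[2] = 4A, P[3] = 0A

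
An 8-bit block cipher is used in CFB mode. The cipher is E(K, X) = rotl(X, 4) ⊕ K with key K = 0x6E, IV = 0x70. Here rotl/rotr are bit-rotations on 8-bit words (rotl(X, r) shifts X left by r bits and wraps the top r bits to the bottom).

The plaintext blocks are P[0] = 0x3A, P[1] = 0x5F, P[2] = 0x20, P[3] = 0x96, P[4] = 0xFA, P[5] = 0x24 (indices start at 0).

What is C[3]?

CFB encryption: C_i = P_i ⊕ E(K, C_{i−1}), with C_{−1} = IV.
C[0]: E(K, 0x70) = 0x69; 0x3A ⊕ 0x69 = 0x53.
C[1]: E(K, 0x53) = 0x5B; 0x5F ⊕ 0x5B = 0x04.
C[2]: E(K, 0x04) = 0x2E; 0x20 ⊕ 0x2E = 0x0E.
C[3]: E(K, 0x0E) = 0x8E; 0x96 ⊕ 0x8E = 0x18.

C[3] = 0x18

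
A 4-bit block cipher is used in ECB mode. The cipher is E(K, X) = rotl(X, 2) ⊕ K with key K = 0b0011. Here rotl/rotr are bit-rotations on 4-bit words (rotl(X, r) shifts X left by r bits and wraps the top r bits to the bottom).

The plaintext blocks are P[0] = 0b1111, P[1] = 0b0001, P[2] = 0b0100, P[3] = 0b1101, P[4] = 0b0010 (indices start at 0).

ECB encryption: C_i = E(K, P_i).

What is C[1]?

C[1]: E(K, 0b0001) = 0b0111.

C[1] = 0b0111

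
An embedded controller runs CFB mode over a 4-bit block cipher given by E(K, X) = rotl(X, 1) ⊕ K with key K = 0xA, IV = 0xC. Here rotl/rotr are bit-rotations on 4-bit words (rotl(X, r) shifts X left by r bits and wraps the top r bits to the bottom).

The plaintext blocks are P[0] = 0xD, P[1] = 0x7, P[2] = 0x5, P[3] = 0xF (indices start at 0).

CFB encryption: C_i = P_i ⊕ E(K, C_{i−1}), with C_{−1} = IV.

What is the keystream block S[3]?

C[0]: E(K, 0xC) = 0x3; 0xD ⊕ 0x3 = 0xE.
C[1]: E(K, 0xE) = 0x7; 0x7 ⊕ 0x7 = 0x0.
C[2]: E(K, 0x0) = 0xA; 0x5 ⊕ 0xA = 0xF.
C[3]: E(K, 0xF) = 0x5; 0xF ⊕ 0x5 = 0xA.
So S[3] = 0x5.

0x5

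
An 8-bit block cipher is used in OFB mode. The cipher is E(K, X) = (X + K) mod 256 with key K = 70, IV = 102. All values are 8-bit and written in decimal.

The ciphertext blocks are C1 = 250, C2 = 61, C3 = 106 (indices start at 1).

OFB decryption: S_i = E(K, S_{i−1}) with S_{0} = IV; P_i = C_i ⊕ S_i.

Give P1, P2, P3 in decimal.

P1: S = E(K, 102) = 172; 250 ⊕ 172 = 86.
P2: S = E(K, 172) = 242; 61 ⊕ 242 = 207.
P3: S = E(K, 242) = 56; 106 ⊕ 56 = 82.

P1 = 86, P2 = 207, P3 = 82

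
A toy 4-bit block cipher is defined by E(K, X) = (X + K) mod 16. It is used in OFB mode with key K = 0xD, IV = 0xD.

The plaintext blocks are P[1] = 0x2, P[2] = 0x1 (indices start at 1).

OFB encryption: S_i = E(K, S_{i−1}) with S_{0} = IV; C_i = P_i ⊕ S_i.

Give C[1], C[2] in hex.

C[1]: S = E(K, 0xD) = 0xA; 0x2 ⊕ 0xA = 0x8.
C[2]: S = E(K, 0xA) = 0x7; 0x1 ⊕ 0x7 = 0x6.

C[1] = 0x8, C[2] = 0x6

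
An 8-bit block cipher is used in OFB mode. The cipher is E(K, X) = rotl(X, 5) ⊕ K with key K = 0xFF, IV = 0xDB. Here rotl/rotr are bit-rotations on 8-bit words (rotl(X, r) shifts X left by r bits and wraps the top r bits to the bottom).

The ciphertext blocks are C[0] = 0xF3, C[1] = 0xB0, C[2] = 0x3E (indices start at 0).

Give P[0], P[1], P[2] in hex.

P[0] = 0x77, P[1] = 0xDF, P[2] = 0x2C

OFB decryption: S_i = E(K, S_{i−1}) with S_{−1} = IV; P_i = C_i ⊕ S_i.
P[0]: S = E(K, 0xDB) = 0x84; 0xF3 ⊕ 0x84 = 0x77.
P[1]: S = E(K, 0x84) = 0x6F; 0xB0 ⊕ 0x6F = 0xDF.
P[2]: S = E(K, 0x6F) = 0x12; 0x3E ⊕ 0x12 = 0x2C.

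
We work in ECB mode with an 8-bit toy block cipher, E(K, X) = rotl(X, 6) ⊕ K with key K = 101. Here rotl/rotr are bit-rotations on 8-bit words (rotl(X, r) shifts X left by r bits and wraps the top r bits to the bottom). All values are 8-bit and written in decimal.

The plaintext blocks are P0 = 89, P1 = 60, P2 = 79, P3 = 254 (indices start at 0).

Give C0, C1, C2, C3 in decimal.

ECB encryption: C_i = E(K, P_i).
C0: E(K, 89) = 51.
C1: E(K, 60) = 106.
C2: E(K, 79) = 182.
C3: E(K, 254) = 218.

C0 = 51, C1 = 106, C2 = 182, C3 = 218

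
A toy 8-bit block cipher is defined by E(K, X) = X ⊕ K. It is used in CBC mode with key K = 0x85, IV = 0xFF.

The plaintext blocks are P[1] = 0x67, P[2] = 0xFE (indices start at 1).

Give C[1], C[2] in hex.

C[1] = 0x1D, C[2] = 0x66

CBC encryption: C_i = E(K, P_i ⊕ C_{i−1}), with C_{0} = IV.
C[1]: P[1] ⊕ 0xFF = 0x98; E(K, 0x98) = 0x1D.
C[2]: P[2] ⊕ 0x1D = 0xE3; E(K, 0xE3) = 0x66.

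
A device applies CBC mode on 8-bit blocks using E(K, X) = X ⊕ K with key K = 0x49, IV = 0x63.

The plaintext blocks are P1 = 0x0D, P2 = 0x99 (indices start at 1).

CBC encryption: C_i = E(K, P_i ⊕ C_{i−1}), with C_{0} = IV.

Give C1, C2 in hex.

C1 = 0x27, C2 = 0xF7

C1: P1 ⊕ 0x63 = 0x6E; E(K, 0x6E) = 0x27.
C2: P2 ⊕ 0x27 = 0xBE; E(K, 0xBE) = 0xF7.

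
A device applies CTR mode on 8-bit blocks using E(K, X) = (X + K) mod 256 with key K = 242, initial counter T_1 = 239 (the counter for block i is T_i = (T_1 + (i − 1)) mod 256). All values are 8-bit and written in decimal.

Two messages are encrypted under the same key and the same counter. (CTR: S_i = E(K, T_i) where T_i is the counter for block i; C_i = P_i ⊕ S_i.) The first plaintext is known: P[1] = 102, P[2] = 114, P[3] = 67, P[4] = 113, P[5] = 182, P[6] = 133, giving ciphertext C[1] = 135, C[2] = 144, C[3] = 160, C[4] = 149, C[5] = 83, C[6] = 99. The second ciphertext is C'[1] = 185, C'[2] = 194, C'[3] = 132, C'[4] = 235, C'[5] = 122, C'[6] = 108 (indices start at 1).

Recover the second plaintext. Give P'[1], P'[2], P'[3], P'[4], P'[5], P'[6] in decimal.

P'[1] = 88, P'[2] = 32, P'[3] = 103, P'[4] = 15, P'[5] = 159, P'[6] = 138

In CTR with a reused counter, both messages share the same keystream S_i, so C_i ⊕ C'_i = P_i ⊕ P'_i and thus P'_i = P_i ⊕ C_i ⊕ C'_i.
P'[1]: 102 ⊕ 135 ⊕ 185 = 88.
P'[2]: 114 ⊕ 144 ⊕ 194 = 32.
P'[3]: 67 ⊕ 160 ⊕ 132 = 103.
P'[4]: 113 ⊕ 149 ⊕ 235 = 15.
P'[5]: 182 ⊕ 83 ⊕ 122 = 159.
P'[6]: 133 ⊕ 99 ⊕ 108 = 138.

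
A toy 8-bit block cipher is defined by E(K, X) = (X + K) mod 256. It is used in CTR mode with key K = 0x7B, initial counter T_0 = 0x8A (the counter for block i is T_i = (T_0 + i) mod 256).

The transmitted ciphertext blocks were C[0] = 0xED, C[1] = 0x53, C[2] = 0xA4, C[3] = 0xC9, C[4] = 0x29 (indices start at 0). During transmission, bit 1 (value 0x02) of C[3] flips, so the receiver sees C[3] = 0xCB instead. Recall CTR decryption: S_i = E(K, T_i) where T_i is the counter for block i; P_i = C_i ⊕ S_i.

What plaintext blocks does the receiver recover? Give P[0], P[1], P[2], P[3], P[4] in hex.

P[0] = 0xE8, P[1] = 0x55, P[2] = 0xA3, P[3] = 0xC3, P[4] = 0x20

Only C[3] changed, to 0xCB. In CTR, a change in C_i flips the same bit in P_i only; the keystream is unaffected. Decrypting the received ciphertext:
P[0]: T = 0x8A, S = E(K, T) = 0x05; 0xED ⊕ 0x05 = 0xE8.
P[1]: T = 0x8B, S = E(K, T) = 0x06; 0x53 ⊕ 0x06 = 0x55.
P[2]: T = 0x8C, S = E(K, T) = 0x07; 0xA4 ⊕ 0x07 = 0xA3.
P[3]: T = 0x8D, S = E(K, T) = 0x08; 0xCB ⊕ 0x08 = 0xC3.
P[4]: T = 0x8E, S = E(K, T) = 0x09; 0x29 ⊕ 0x09 = 0x20.
Blocks that differ from the original plaintext: P[3].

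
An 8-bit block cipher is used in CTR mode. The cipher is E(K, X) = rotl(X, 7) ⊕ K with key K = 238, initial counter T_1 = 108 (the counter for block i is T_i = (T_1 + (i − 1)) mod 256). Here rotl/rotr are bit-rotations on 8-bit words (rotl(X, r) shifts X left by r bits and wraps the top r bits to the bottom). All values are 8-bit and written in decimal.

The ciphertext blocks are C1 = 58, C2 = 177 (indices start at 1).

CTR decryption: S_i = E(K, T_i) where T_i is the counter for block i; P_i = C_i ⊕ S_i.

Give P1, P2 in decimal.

P1 = 226, P2 = 233

P1: T = 108, S = E(K, T) = 216; 58 ⊕ 216 = 226.
P2: T = 109, S = E(K, T) = 88; 177 ⊕ 88 = 233.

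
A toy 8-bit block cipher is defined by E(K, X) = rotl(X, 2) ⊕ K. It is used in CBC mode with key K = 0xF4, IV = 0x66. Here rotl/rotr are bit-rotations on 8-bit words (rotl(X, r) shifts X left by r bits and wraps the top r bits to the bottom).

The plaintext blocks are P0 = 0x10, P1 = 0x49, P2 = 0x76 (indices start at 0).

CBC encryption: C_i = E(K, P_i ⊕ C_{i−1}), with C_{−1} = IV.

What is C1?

C1 = 0x65

C0: P0 ⊕ 0x66 = 0x76; E(K, 0x76) = 0x2D.
C1: P1 ⊕ 0x2D = 0x64; E(K, 0x64) = 0x65.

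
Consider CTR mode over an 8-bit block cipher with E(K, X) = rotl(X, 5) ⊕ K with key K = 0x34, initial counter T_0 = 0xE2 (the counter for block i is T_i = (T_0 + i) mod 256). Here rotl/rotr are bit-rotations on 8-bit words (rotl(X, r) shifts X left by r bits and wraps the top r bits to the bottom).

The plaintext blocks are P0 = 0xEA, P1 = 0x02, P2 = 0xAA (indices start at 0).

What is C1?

C1 = 0x4A

CTR encryption: S_i = E(K, T_i) where T_i is the counter for block i; C_i = P_i ⊕ S_i.
C0: T = 0xE2, S = E(K, T) = 0x68; 0xEA ⊕ 0x68 = 0x82.
C1: T = 0xE3, S = E(K, T) = 0x48; 0x02 ⊕ 0x48 = 0x4A.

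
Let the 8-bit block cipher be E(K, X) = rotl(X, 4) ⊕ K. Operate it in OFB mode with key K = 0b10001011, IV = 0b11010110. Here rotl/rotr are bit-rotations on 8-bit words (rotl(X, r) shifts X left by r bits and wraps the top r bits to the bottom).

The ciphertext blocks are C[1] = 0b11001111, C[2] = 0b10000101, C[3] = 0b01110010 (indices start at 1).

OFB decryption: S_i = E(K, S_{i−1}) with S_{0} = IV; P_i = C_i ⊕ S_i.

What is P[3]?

P[1]: S = E(K, 0b11010110) = 0b11100110; 0b11001111 ⊕ 0b11100110 = 0b00101001.
P[2]: S = E(K, 0b11100110) = 0b11100101; 0b10000101 ⊕ 0b11100101 = 0b01100000.
P[3]: S = E(K, 0b11100101) = 0b11010101; 0b01110010 ⊕ 0b11010101 = 0b10100111.

P[3] = 0b10100111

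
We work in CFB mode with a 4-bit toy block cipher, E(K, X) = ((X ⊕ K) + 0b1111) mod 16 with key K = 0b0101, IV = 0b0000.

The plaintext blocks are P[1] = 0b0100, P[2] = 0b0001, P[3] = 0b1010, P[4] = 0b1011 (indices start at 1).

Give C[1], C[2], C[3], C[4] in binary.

CFB encryption: C_i = P_i ⊕ E(K, C_{i−1}), with C_{0} = IV.
C[1]: E(K, 0b0000) = 0b0100; 0b0100 ⊕ 0b0100 = 0b0000.
C[2]: E(K, 0b0000) = 0b0100; 0b0001 ⊕ 0b0100 = 0b0101.
C[3]: E(K, 0b0101) = 0b1111; 0b1010 ⊕ 0b1111 = 0b0101.
C[4]: E(K, 0b0101) = 0b1111; 0b1011 ⊕ 0b1111 = 0b0100.

C[1] = 0b0000, C[2] = 0b0101, C[3] = 0b0101, C[4] = 0b0100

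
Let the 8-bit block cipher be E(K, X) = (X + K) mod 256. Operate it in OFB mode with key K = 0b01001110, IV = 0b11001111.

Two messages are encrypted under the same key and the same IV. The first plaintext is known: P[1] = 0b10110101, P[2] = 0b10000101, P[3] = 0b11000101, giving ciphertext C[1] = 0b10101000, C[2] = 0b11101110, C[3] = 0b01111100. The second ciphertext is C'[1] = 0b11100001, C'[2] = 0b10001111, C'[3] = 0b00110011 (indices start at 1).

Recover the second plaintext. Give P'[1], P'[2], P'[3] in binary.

P'[1] = 0b11111100, P'[2] = 0b11100100, P'[3] = 0b10001010

In OFB with a reused IV, both messages share the same keystream S_i, so C_i ⊕ C'_i = P_i ⊕ P'_i and thus P'_i = P_i ⊕ C_i ⊕ C'_i.
P'[1]: 0b10110101 ⊕ 0b10101000 ⊕ 0b11100001 = 0b11111100.
P'[2]: 0b10000101 ⊕ 0b11101110 ⊕ 0b10001111 = 0b11100100.
P'[3]: 0b11000101 ⊕ 0b01111100 ⊕ 0b00110011 = 0b10001010.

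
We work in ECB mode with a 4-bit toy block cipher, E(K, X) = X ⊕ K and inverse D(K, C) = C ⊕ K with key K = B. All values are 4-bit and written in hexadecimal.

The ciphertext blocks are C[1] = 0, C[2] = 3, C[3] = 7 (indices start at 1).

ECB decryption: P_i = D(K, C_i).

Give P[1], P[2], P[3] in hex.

P[1] = B, P[2] = 8, P[3] = C

P[1]: D(K, 0) = B.
P[2]: D(K, 3) = 8.
P[3]: D(K, 7) = C.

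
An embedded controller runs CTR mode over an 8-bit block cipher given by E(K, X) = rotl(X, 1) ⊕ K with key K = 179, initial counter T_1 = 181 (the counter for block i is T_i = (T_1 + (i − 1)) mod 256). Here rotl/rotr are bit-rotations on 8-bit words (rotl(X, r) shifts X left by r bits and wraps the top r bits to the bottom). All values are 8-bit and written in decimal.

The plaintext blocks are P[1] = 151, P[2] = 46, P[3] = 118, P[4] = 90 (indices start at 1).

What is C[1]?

C[1] = 79

CTR encryption: S_i = E(K, T_i) where T_i is the counter for block i; C_i = P_i ⊕ S_i.
C[1]: T = 181, S = E(K, T) = 216; 151 ⊕ 216 = 79.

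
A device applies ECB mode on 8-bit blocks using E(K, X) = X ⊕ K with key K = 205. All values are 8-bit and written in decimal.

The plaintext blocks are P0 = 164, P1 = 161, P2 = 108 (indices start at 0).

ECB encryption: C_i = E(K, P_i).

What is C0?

C0 = 105

C0: E(K, 164) = 105.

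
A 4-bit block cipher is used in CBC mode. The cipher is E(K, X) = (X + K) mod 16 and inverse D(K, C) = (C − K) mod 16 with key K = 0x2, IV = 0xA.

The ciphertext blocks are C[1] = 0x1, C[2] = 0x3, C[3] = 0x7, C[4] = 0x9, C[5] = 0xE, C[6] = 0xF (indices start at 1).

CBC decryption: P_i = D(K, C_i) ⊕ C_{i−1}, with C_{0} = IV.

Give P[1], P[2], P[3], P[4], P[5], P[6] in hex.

P[1] = 0x5, P[2] = 0x0, P[3] = 0x6, P[4] = 0x0, P[5] = 0x5, P[6] = 0x3

P[1]: D(K, 0x1) = 0xF; 0xF ⊕ 0xA = 0x5.
P[2]: D(K, 0x3) = 0x1; 0x1 ⊕ 0x1 = 0x0.
P[3]: D(K, 0x7) = 0x5; 0x5 ⊕ 0x3 = 0x6.
P[4]: D(K, 0x9) = 0x7; 0x7 ⊕ 0x7 = 0x0.
P[5]: D(K, 0xE) = 0xC; 0xC ⊕ 0x9 = 0x5.
P[6]: D(K, 0xF) = 0xD; 0xD ⊕ 0xE = 0x3.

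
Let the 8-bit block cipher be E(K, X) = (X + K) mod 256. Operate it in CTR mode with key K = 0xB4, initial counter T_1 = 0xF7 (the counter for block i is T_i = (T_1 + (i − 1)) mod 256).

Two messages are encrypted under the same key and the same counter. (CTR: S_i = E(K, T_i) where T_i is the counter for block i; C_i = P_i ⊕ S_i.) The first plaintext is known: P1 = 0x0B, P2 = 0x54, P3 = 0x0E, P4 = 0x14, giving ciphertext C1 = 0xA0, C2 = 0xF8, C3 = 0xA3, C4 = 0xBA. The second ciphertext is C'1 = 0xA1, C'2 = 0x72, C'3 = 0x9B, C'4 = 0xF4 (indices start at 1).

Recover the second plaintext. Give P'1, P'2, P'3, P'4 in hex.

P'1 = 0x0A, P'2 = 0xDE, P'3 = 0x36, P'4 = 0x5A

In CTR with a reused counter, both messages share the same keystream S_i, so C_i ⊕ C'_i = P_i ⊕ P'_i and thus P'_i = P_i ⊕ C_i ⊕ C'_i.
P'1: 0x0B ⊕ 0xA0 ⊕ 0xA1 = 0x0A.
P'2: 0x54 ⊕ 0xF8 ⊕ 0x72 = 0xDE.
P'3: 0x0E ⊕ 0xA3 ⊕ 0x9B = 0x36.
P'4: 0x14 ⊕ 0xBA ⊕ 0xF4 = 0x5A.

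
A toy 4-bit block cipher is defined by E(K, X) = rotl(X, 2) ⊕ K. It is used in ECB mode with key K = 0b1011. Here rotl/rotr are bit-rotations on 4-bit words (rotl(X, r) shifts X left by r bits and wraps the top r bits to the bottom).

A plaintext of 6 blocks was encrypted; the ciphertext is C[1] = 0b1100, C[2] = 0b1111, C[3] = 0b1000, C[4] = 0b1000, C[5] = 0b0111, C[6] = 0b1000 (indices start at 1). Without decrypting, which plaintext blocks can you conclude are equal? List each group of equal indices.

P[3] = P[4] = P[6]

ECB encrypts each block independently with the same key, so equal ciphertext blocks imply equal plaintext blocks.
C[3] = C[4] = C[6] = 0b1000, so P[3] = P[4] = P[6].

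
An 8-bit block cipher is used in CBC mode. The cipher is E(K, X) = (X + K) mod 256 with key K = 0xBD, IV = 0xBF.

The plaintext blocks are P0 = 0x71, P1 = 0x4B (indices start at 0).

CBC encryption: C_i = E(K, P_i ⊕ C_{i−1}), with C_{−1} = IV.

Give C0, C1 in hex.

C0 = 0x8B, C1 = 0x7D

C0: P0 ⊕ 0xBF = 0xCE; E(K, 0xCE) = 0x8B.
C1: P1 ⊕ 0x8B = 0xC0; E(K, 0xC0) = 0x7D.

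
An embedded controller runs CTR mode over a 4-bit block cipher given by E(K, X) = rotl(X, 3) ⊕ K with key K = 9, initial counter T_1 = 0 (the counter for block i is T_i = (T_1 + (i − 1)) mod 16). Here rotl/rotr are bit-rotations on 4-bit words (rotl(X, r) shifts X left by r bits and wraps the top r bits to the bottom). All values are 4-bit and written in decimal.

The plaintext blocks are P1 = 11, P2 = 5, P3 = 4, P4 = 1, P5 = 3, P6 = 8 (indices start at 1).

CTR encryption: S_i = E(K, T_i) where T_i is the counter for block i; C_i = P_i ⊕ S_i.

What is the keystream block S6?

C1: T = 0, S = E(K, T) = 9; 11 ⊕ 9 = 2.
C2: T = 1, S = E(K, T) = 1; 5 ⊕ 1 = 4.
C3: T = 2, S = E(K, T) = 8; 4 ⊕ 8 = 12.
C4: T = 3, S = E(K, T) = 0; 1 ⊕ 0 = 1.
C5: T = 4, S = E(K, T) = 11; 3 ⊕ 11 = 8.
C6: T = 5, S = E(K, T) = 3; 8 ⊕ 3 = 11.
So S6 = 3.

3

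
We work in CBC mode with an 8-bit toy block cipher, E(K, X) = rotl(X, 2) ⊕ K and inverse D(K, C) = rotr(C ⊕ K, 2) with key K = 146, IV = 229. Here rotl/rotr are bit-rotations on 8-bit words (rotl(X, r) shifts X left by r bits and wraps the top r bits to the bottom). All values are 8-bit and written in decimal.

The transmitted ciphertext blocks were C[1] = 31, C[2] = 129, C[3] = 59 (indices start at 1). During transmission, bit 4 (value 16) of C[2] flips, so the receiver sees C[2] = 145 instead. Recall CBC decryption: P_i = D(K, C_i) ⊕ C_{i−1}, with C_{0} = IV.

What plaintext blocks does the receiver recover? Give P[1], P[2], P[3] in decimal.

Only C[2] changed, to 145. In CBC, a change in C_i garbles P_i and flips the same bit in P_{i+1}. Decrypting the received ciphertext:
P[1]: D(K, 31) = 99; 99 ⊕ 229 = 134.
P[2]: D(K, 145) = 192; 192 ⊕ 31 = 223.
P[3]: D(K, 59) = 106; 106 ⊕ 145 = 251.
Blocks that differ from the original plaintext: P[2], P[3].

P[1] = 134, P[2] = 223, P[3] = 251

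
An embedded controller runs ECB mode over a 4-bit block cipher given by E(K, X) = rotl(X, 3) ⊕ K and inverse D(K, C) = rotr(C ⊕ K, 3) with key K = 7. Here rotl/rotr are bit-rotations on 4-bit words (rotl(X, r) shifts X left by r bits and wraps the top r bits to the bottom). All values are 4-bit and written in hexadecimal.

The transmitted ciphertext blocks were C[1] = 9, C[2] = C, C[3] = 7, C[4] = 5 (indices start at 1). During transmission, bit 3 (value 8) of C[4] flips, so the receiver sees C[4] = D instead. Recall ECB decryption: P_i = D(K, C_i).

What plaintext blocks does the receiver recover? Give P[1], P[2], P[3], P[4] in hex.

P[1] = D, P[2] = 7, P[3] = 0, P[4] = 5

Only C[4] changed, to D. In ECB, a change in C_i affects only P_i. Decrypting the received ciphertext:
P[1]: D(K, 9) = D.
P[2]: D(K, C) = 7.
P[3]: D(K, 7) = 0.
P[4]: D(K, D) = 5.
Blocks that differ from the original plaintext: P[4].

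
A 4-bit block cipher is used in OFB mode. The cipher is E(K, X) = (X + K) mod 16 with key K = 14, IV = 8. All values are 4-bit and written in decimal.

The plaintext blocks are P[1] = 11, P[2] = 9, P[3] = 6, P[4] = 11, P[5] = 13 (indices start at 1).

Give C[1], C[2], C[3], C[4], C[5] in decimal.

OFB encryption: S_i = E(K, S_{i−1}) with S_{0} = IV; C_i = P_i ⊕ S_i.
C[1]: S = E(K, 8) = 6; 11 ⊕ 6 = 13.
C[2]: S = E(K, 6) = 4; 9 ⊕ 4 = 13.
C[3]: S = E(K, 4) = 2; 6 ⊕ 2 = 4.
C[4]: S = E(K, 2) = 0; 11 ⊕ 0 = 11.
C[5]: S = E(K, 0) = 14; 13 ⊕ 14 = 3.

C[1] = 13, C[2] = 13, C[3] = 4, C[4] = 11, C[5] = 3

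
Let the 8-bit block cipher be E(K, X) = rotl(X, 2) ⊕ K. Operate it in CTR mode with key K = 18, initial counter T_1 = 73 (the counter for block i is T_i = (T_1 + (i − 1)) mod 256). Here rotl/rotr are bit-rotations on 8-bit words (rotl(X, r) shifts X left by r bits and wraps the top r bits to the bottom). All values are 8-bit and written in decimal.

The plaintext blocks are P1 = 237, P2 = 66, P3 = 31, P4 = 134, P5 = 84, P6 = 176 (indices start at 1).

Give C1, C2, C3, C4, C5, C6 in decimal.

CTR encryption: S_i = E(K, T_i) where T_i is the counter for block i; C_i = P_i ⊕ S_i.
C1: T = 73, S = E(K, T) = 55; 237 ⊕ 55 = 218.
C2: T = 74, S = E(K, T) = 59; 66 ⊕ 59 = 121.
C3: T = 75, S = E(K, T) = 63; 31 ⊕ 63 = 32.
C4: T = 76, S = E(K, T) = 35; 134 ⊕ 35 = 165.
C5: T = 77, S = E(K, T) = 39; 84 ⊕ 39 = 115.
C6: T = 78, S = E(K, T) = 43; 176 ⊕ 43 = 155.

C1 = 218, C2 = 121, C3 = 32, C4 = 165, C5 = 115, C6 = 155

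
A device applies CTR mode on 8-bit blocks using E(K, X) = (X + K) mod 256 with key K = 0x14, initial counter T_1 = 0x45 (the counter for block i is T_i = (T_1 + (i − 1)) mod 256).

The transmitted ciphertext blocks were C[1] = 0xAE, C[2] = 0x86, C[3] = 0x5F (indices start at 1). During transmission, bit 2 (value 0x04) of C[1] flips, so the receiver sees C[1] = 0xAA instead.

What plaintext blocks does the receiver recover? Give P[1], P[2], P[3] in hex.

P[1] = 0xF3, P[2] = 0xDC, P[3] = 0x04

CTR decryption: S_i = E(K, T_i) where T_i is the counter for block i; P_i = C_i ⊕ S_i.
Only C[1] changed, to 0xAA. In CTR, a change in C_i flips the same bit in P_i only; the keystream is unaffected. Decrypting the received ciphertext:
P[1]: T = 0x45, S = E(K, T) = 0x59; 0xAA ⊕ 0x59 = 0xF3.
P[2]: T = 0x46, S = E(K, T) = 0x5A; 0x86 ⊕ 0x5A = 0xDC.
P[3]: T = 0x47, S = E(K, T) = 0x5B; 0x5F ⊕ 0x5B = 0x04.
Blocks that differ from the original plaintext: P[1].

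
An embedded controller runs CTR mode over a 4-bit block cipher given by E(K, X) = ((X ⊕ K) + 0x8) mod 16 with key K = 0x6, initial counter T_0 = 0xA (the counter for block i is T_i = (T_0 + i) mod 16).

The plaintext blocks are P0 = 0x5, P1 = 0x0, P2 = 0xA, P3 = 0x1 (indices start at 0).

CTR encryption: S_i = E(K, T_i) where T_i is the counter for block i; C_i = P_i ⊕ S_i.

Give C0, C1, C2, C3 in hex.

C0: T = 0xA, S = E(K, T) = 0x4; 0x5 ⊕ 0x4 = 0x1.
C1: T = 0xB, S = E(K, T) = 0x5; 0x0 ⊕ 0x5 = 0x5.
C2: T = 0xC, S = E(K, T) = 0x2; 0xA ⊕ 0x2 = 0x8.
C3: T = 0xD, S = E(K, T) = 0x3; 0x1 ⊕ 0x3 = 0x2.

C0 = 0x1, C1 = 0x5, C2 = 0x8, C3 = 0x2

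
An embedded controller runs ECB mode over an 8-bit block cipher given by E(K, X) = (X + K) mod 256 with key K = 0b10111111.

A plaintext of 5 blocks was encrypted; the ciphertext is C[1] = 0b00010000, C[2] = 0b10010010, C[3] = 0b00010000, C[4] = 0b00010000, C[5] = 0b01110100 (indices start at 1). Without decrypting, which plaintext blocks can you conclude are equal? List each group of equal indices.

ECB encrypts each block independently with the same key, so equal ciphertext blocks imply equal plaintext blocks.
C[1] = C[3] = C[4] = 0b00010000, so P[1] = P[3] = P[4].

P[1] = P[3] = P[4]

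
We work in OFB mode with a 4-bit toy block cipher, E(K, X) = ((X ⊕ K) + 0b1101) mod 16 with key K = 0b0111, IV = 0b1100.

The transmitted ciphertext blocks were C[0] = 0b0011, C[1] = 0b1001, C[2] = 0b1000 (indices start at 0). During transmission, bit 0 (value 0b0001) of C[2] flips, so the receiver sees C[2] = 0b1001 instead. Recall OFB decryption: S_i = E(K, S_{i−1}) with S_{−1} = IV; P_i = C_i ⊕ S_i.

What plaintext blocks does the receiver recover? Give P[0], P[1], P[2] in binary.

P[0] = 0b1011, P[1] = 0b0101, P[2] = 0b0001

Only C[2] changed, to 0b1001. In OFB, a change in C_i flips the same bit in P_i only; the keystream is unaffected. Decrypting the received ciphertext:
P[0]: S = E(K, 0b1100) = 0b1000; 0b0011 ⊕ 0b1000 = 0b1011.
P[1]: S = E(K, 0b1000) = 0b1100; 0b1001 ⊕ 0b1100 = 0b0101.
P[2]: S = E(K, 0b1100) = 0b1000; 0b1001 ⊕ 0b1000 = 0b0001.
Blocks that differ from the original plaintext: P[2].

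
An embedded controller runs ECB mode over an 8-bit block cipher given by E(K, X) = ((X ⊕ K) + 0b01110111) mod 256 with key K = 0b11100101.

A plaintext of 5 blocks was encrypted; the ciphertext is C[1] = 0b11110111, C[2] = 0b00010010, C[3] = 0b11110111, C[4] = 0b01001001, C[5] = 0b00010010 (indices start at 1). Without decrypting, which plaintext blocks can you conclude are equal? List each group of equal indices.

P[1] = P[3]; P[2] = P[5]

ECB encrypts each block independently with the same key, so equal ciphertext blocks imply equal plaintext blocks.
C[1] = C[3] = 0b11110111, so P[1] = P[3].
C[2] = C[5] = 0b00010010, so P[2] = P[5].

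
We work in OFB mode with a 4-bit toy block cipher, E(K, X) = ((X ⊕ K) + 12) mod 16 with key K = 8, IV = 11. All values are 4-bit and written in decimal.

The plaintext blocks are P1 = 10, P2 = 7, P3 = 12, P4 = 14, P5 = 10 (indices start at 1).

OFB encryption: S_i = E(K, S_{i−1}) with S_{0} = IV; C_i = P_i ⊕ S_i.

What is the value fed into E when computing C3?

3

C1: S = E(K, 11) = 15; 10 ⊕ 15 = 5.
C2: S = E(K, 15) = 3; 7 ⊕ 3 = 4.
C3: S = E(K, 3) = 7; 12 ⊕ 7 = 11.
So the input to E for block 3 is 3.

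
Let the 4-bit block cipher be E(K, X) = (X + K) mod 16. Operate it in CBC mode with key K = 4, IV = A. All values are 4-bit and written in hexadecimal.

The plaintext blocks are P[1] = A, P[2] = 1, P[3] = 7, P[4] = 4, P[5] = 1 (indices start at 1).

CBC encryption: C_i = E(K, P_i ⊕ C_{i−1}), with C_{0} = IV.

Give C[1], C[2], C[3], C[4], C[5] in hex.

C[1]: P[1] ⊕ A = 0; E(K, 0) = 4.
C[2]: P[2] ⊕ 4 = 5; E(K, 5) = 9.
C[3]: P[3] ⊕ 9 = E; E(K, E) = 2.
C[4]: P[4] ⊕ 2 = 6; E(K, 6) = A.
C[5]: P[5] ⊕ A = B; E(K, B) = F.

C[1] = 4, C[2] = 9, C[3] = 2, C[4] = A, C[5] = F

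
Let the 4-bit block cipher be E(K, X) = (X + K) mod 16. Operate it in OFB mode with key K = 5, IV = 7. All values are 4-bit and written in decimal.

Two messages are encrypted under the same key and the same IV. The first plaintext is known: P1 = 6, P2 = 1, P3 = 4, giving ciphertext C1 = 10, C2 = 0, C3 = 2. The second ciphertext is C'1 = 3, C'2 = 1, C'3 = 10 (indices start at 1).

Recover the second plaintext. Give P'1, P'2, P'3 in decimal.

In OFB with a reused IV, both messages share the same keystream S_i, so C_i ⊕ C'_i = P_i ⊕ P'_i and thus P'_i = P_i ⊕ C_i ⊕ C'_i.
P'1: 6 ⊕ 10 ⊕ 3 = 15.
P'2: 1 ⊕ 0 ⊕ 1 = 0.
P'3: 4 ⊕ 2 ⊕ 10 = 12.

P'1 = 15, P'2 = 0, P'3 = 12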